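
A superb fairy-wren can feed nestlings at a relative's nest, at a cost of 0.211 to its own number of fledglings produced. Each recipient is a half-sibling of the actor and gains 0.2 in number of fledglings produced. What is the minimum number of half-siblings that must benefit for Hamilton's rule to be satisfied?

r to a half-sibling = 0.25 (half-sibs share one parent — one path of length 2: r = (1/2)^2 = 1/4).
Hamilton's rule: n·r·B > C  ⇒  n > C/(r·B) = 0.211/(0.25·0.2) = 4.22.
The smallest integer exceeding 4.22 is 5.

5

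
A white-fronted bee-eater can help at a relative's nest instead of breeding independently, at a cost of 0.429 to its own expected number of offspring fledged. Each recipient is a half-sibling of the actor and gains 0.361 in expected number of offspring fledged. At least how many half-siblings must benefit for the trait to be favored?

5

r to a half-sibling = 0.25 (half-sibs share one parent — one path of length 2: r = (1/2)^2 = 1/4).
Hamilton's rule: n·r·B > C  ⇒  n > C/(r·B) = 0.429/(0.25·0.361) = 4.753.
The smallest integer exceeding 4.753 is 5.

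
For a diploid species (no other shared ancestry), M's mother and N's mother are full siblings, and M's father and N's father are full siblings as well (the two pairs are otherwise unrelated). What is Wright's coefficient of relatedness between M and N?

Relatedness sums over independent paths through distinct common ancestors.
M and N are related in two ways: first cousins through their mothers (r = 1/8) and first cousins through their fathers (r = 1/8) — i.e. double first cousins.
r = 1/8 + 1/8 = 0.25.

0.25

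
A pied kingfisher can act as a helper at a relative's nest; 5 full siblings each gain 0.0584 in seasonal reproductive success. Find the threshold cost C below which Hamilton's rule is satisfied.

r to a full sibling = 1/2 (full sibs share both parents — two paths of length 2: r = 2·(1/2)^2 = 1/2).
Hamilton's rule: n·r·B > C, so the trait is favored while C < n·r·B = 5·0.5·0.0584 = 0.146.

0.146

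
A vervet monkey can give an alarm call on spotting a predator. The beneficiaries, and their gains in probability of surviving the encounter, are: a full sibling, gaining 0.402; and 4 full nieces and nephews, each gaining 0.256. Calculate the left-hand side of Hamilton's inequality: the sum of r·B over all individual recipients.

0.457

r to a full sibling = 1/2 (full sibs share both parents — two paths of length 2: r = 2·(1/2)^2 = 1/2).
r to a full niece or nephew = 0.25 (full aunt/uncle↔niece/nephew: two paths of length 3 through the shared grandparent pair: r = 2·(1/2)^3 = 1/4).
Summing one r·B term per recipient: 1·0.5·0.402 + 4·0.25·0.256 = 0.457.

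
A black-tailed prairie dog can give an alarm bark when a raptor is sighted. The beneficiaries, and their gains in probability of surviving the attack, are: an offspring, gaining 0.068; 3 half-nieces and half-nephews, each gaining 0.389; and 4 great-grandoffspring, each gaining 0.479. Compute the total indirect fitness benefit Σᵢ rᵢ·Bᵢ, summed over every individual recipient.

r to an offspring = 0.5 (one parent–offspring link: r = (1/2)^1 = 1/2).
r to a half-niece or half-nephew = 1/8 (half-aunt/uncle↔niece/nephew: one path of length 3: r = (1/2)^3 = 1/8).
r to a great-grandoffspring = 1/8 (three parent–offspring links: r = (1/2)^3 = 1/8).
Summing one r·B term per recipient: 1·0.5·0.068 + 3·0.125·0.389 + 4·0.125·0.479 = 0.419375.

0.419375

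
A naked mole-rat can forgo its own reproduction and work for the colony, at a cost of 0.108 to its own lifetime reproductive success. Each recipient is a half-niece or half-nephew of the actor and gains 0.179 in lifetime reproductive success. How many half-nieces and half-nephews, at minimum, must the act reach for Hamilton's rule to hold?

r to a half-niece or half-nephew = 0.125 (half-aunt/uncle↔niece/nephew: one path of length 3: r = (1/2)^3 = 1/8).
Hamilton's rule: n·r·B > C  ⇒  n > C/(r·B) = 0.108/(0.125·0.179) = 4.827.
The smallest integer exceeding 4.827 is 5.

5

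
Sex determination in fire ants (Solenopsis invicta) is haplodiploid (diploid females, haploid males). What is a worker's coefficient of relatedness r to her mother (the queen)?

0.5

One meiotic link between diploid queen and diploid daughter: r = 1/2.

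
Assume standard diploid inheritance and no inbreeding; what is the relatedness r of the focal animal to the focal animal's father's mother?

Each parent–offspring link contributes a factor of 1/2, and independent paths through distinct common ancestors add.
Two parent–offspring links: r = (1/2)^2 = 1/4.

0.25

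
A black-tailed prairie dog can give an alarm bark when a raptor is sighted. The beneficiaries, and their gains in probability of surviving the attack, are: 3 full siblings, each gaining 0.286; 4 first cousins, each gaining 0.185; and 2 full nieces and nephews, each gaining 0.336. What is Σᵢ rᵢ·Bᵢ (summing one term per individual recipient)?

0.6895

r to a full sibling = 0.5 (full sibs share both parents — two paths of length 2: r = 2·(1/2)^2 = 1/2).
r to a first cousin = 1/8 (first cousins share one grandparent pair — two paths of length 4: r = 2·(1/2)^4 = 1/8).
r to a full niece or nephew = 1/4 (full aunt/uncle↔niece/nephew: two paths of length 3 through the shared grandparent pair: r = 2·(1/2)^3 = 1/4).
Summing one r·B term per recipient: 3·0.5·0.286 + 4·0.125·0.185 + 2·0.25·0.336 = 0.6895.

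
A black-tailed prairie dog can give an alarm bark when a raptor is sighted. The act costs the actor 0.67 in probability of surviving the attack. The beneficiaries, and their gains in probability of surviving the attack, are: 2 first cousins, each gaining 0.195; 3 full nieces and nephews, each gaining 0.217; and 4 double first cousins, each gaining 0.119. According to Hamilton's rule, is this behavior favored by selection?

No

Hamilton's rule: the trait is favored when the sum of r·B over every recipient exceeds the actor's cost C.
r to a first cousin = 1/8 (first cousins share one grandparent pair — two paths of length 4: r = 2·(1/2)^4 = 1/8).
r to a full niece or nephew = 0.25 (full aunt/uncle↔niece/nephew: two paths of length 3 through the shared grandparent pair: r = 2·(1/2)^3 = 1/4).
r to a double first cousin = 1/4 (double first cousins share both grandparent pairs — four paths of length 4: r = 4·(1/2)^4 = 1/4).
Summing one r·B term per recipient: 2·0.125·0.195 + 3·0.25·0.217 + 4·0.25·0.119 = 0.3305.
0.3305 < 0.67: the indirect benefit is less than the cost.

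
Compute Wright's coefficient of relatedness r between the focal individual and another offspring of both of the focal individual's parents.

0.5

Each parent–offspring link contributes a factor of 1/2, and independent paths through distinct common ancestors add.
Full sibs share both parents — two paths of length 2: r = 2·(1/2)^2 = 1/2.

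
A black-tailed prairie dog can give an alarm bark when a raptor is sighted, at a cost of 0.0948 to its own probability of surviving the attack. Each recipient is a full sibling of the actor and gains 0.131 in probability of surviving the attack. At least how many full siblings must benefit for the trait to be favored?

r to a full sibling = 0.5 (full sibs share both parents — two paths of length 2: r = 2·(1/2)^2 = 1/2).
Hamilton's rule: n·r·B > C  ⇒  n > C/(r·B) = 0.0948/(0.5·0.131) = 1.447.
The smallest integer exceeding 1.447 is 2.

2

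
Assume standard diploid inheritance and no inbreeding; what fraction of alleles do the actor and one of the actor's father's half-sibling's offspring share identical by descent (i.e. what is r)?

Each parent–offspring link contributes a factor of 1/2, and independent paths through distinct common ancestors add.
Half first cousins share one grandparent — one path of length 4: r = (1/2)^4 = 1/16.

0.0625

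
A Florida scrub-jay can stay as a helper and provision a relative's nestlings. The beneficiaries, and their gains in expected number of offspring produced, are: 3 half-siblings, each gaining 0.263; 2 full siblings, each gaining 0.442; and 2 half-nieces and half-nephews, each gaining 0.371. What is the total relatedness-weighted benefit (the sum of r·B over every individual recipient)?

0.732

r to a half-sibling = 1/4 (half-sibs share one parent — one path of length 2: r = (1/2)^2 = 1/4).
r to a full sibling = 0.5 (full sibs share both parents — two paths of length 2: r = 2·(1/2)^2 = 1/2).
r to a half-niece or half-nephew = 0.125 (half-aunt/uncle↔niece/nephew: one path of length 3: r = (1/2)^3 = 1/8).
Summing one r·B term per recipient: 3·0.25·0.263 + 2·0.5·0.442 + 2·0.125·0.371 = 0.732.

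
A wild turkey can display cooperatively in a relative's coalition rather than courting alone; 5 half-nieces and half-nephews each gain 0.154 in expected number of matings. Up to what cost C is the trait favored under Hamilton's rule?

0.09625

r to a half-niece or half-nephew = 0.125 (half-aunt/uncle↔niece/nephew: one path of length 3: r = (1/2)^3 = 1/8).
Hamilton's rule: n·r·B > C, so the trait is favored while C < n·r·B = 5·0.125·0.154 = 0.09625.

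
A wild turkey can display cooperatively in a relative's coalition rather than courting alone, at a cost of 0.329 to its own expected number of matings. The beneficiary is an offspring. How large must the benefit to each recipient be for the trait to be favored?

0.658

r to an offspring = 1/2 (one parent–offspring link: r = (1/2)^1 = 1/2).
Hamilton's rule with n recipients of equal r: n·r·B > C, so B > C/(n·r) = 0.329/(1·0.5) = 0.658.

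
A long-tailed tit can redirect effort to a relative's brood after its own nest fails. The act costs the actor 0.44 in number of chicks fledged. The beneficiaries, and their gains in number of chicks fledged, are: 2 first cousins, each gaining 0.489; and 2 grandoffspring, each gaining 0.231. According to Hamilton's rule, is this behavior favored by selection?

No

Hamilton's rule: the trait is favored when the sum of r·B over every recipient exceeds the actor's cost C.
r to a first cousin = 0.125 (first cousins share one grandparent pair — two paths of length 4: r = 2·(1/2)^4 = 1/8).
r to a grandoffspring = 1/4 (two parent–offspring links: r = (1/2)^2 = 1/4).
Summing one r·B term per recipient: 2·0.125·0.489 + 2·0.25·0.231 = 0.23775.
0.23775 < 0.44: the indirect benefit is less than the cost.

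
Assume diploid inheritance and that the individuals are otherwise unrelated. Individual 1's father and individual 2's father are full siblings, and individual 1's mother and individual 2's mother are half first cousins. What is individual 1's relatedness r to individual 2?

0.140625

Relatedness sums over independent paths through distinct common ancestors.
Individual 1 and individual 2 are related in two ways: first cousins through their fathers (r = 1/8) and half second cousins through their mothers (r = 1/64).
r = 1/8 + 1/64 = 9/64 = 0.140625.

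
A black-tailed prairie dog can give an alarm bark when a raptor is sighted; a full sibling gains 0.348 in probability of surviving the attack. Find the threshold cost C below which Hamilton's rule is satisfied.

0.174

r to a full sibling = 0.5 (full sibs share both parents — two paths of length 2: r = 2·(1/2)^2 = 1/2).
Hamilton's rule: n·r·B > C, so the trait is favored while C < n·r·B = 1·0.5·0.348 = 0.174.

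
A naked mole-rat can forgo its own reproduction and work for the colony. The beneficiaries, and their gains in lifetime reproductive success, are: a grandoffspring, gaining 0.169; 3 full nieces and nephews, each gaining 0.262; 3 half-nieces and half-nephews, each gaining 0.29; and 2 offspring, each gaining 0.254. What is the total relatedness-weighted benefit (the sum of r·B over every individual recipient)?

0.6015

r to a grandoffspring = 1/4 (two parent–offspring links: r = (1/2)^2 = 1/4).
r to a full niece or nephew = 0.25 (full aunt/uncle↔niece/nephew: two paths of length 3 through the shared grandparent pair: r = 2·(1/2)^3 = 1/4).
r to a half-niece or half-nephew = 0.125 (half-aunt/uncle↔niece/nephew: one path of length 3: r = (1/2)^3 = 1/8).
r to an offspring = 1/2 (one parent–offspring link: r = (1/2)^1 = 1/2).
Summing one r·B term per recipient: 1·0.25·0.169 + 3·0.25·0.262 + 3·0.125·0.29 + 2·0.5·0.254 = 0.6015.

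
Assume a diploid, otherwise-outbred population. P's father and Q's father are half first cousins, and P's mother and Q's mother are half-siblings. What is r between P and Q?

Relatedness sums over independent paths through distinct common ancestors.
P and Q are related in two ways: half second cousins through their fathers (r = 1/64) and half first cousins through their mothers (r = 1/16).
r = 1/64 + 1/16 = 5/64 = 0.078125.

0.078125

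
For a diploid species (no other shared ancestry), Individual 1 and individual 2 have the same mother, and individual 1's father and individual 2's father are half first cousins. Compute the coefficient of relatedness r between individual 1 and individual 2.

0.265625

Independent pedigree routes through distinct common ancestors add.
Individual 1 and individual 2 are related in two ways: half-sibs through their shared mother (r = 1/4) and half second cousins through their fathers (r = 1/64).
r = 1/4 + 1/64 = 0.265625.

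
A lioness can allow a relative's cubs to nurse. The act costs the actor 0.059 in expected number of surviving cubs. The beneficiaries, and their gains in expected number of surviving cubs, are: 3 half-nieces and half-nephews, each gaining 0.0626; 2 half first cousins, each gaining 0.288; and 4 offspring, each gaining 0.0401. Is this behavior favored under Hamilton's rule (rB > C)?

Yes

Hamilton's rule: the trait is favored when the sum of r·B over every recipient exceeds the actor's cost C.
r to a half-niece or half-nephew = 1/8 (half-aunt/uncle↔niece/nephew: one path of length 3: r = (1/2)^3 = 1/8).
r to a half first cousin = 0.0625 (half first cousins share one grandparent — one path of length 4: r = (1/2)^4 = 1/16).
r to an offspring = 0.5 (one parent–offspring link: r = (1/2)^1 = 1/2).
Summing one r·B term per recipient: 3·0.125·0.0626 + 2·0.0625·0.288 + 4·0.5·0.0401 = 0.139675.
0.139675 > 0.059: the indirect benefit exceeds the cost.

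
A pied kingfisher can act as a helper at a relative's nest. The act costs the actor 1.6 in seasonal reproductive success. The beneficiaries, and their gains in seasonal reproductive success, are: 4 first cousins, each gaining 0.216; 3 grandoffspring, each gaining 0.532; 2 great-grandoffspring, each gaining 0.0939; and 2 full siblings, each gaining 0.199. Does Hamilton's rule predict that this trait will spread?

Hamilton's rule: the trait is favored when the sum of r·B over every recipient exceeds the actor's cost C.
r to a first cousin = 1/8 (first cousins share one grandparent pair — two paths of length 4: r = 2·(1/2)^4 = 1/8).
r to a grandoffspring = 0.25 (two parent–offspring links: r = (1/2)^2 = 1/4).
r to a great-grandoffspring = 0.125 (three parent–offspring links: r = (1/2)^3 = 1/8).
r to a full sibling = 1/2 (full sibs share both parents — two paths of length 2: r = 2·(1/2)^2 = 1/2).
Summing one r·B term per recipient: 4·0.125·0.216 + 3·0.25·0.532 + 2·0.125·0.0939 + 2·0.5·0.199 = 0.729475.
0.729475 < 1.6: the indirect benefit is less than the cost.

No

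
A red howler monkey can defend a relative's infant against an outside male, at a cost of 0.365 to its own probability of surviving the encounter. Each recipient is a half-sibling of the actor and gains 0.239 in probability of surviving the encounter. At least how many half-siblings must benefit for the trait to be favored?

7

r to a half-sibling = 1/4 (half-sibs share one parent — one path of length 2: r = (1/2)^2 = 1/4).
Hamilton's rule: n·r·B > C  ⇒  n > C/(r·B) = 0.365/(0.25·0.239) = 6.109.
The smallest integer exceeding 6.109 is 7.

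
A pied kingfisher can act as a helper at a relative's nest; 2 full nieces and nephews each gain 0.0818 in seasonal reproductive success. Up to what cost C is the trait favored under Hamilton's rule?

0.0409

r to a full niece or nephew = 1/4 (full aunt/uncle↔niece/nephew: two paths of length 3 through the shared grandparent pair: r = 2·(1/2)^3 = 1/4).
Hamilton's rule: n·r·B > C, so the trait is favored while C < n·r·B = 2·0.25·0.0818 = 0.0409.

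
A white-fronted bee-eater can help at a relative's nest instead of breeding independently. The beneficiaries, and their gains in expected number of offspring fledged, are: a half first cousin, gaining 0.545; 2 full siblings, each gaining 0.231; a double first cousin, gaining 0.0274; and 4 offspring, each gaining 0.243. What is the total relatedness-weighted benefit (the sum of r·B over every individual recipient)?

0.7579125

r to a half first cousin = 1/16 (half first cousins share one grandparent — one path of length 4: r = (1/2)^4 = 1/16).
r to a full sibling = 0.5 (full sibs share both parents — two paths of length 2: r = 2·(1/2)^2 = 1/2).
r to a double first cousin = 1/4 (double first cousins share both grandparent pairs — four paths of length 4: r = 4·(1/2)^4 = 1/4).
r to an offspring = 1/2 (one parent–offspring link: r = (1/2)^1 = 1/2).
Summing one r·B term per recipient: 1·0.0625·0.545 + 2·0.5·0.231 + 1·0.25·0.0274 + 4·0.5·0.243 = 0.7579125.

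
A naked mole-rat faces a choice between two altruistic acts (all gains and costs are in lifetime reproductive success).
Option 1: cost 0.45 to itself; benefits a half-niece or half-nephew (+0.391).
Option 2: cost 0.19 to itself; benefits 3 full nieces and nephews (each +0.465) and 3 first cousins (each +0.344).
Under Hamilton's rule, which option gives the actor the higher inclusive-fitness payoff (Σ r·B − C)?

Option 2

Option 1: r to a half-niece or half-nephew = 0.125.
Option 1: Σ r·B − C = (1·0.125·0.391) − 0.45 = -0.401125.
Option 2: r to a full niece or nephew = 0.25.
Option 2: r to a first cousin = 0.125.
Option 2: Σ r·B − C = (3·0.25·0.465 + 3·0.125·0.344) − 0.19 = 0.28775.
Option 2 has the higher net inclusive-fitness payoff.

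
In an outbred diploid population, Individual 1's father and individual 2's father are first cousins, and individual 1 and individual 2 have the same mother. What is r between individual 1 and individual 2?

0.28125

With two independent routes of shared ancestry, r is the sum of the two contributions.
Individual 1 and individual 2 are related in two ways: second cousins through their fathers (r = 1/32) and half-sibs through their shared mother (r = 1/4).
r = 1/32 + 1/4 = 0.28125.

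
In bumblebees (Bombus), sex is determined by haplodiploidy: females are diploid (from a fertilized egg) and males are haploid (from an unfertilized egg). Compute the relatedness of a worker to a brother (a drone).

0.25

Her haploid brother carries none of their father's genes and a random half of their mother's genome; that half matches the maternal half of her own genome with probability 1/2: r = 1/2 · 1/2 = 1/4.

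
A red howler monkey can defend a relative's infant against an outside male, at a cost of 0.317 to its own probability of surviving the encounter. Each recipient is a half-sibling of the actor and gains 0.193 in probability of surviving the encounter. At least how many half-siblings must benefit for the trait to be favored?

7

r to a half-sibling = 1/4 (half-sibs share one parent — one path of length 2: r = (1/2)^2 = 1/4).
Hamilton's rule: n·r·B > C  ⇒  n > C/(r·B) = 0.317/(0.25·0.193) = 6.57.
The smallest integer exceeding 6.57 is 7.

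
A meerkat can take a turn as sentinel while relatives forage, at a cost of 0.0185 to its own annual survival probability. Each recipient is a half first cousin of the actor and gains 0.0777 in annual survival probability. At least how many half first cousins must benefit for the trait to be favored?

4

r to a half first cousin = 0.0625 (half first cousins share one grandparent — one path of length 4: r = (1/2)^4 = 1/16).
Hamilton's rule: n·r·B > C  ⇒  n > C/(r·B) = 0.0185/(0.0625·0.0777) = 3.81.
The smallest integer exceeding 3.81 is 4.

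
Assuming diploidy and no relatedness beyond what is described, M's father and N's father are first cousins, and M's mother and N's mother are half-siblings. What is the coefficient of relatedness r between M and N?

Independent pedigree routes through distinct common ancestors add.
M and N are related in two ways: second cousins through their fathers (r = 1/32) and half first cousins through their mothers (r = 1/16).
r = 1/32 + 1/16 = 3/32 = 0.09375.

0.09375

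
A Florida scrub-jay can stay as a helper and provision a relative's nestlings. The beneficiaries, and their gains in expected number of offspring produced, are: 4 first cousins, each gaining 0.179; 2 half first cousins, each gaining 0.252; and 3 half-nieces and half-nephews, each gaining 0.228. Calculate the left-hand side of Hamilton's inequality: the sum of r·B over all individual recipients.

r to a first cousin = 0.125 (first cousins share one grandparent pair — two paths of length 4: r = 2·(1/2)^4 = 1/8).
r to a half first cousin = 0.0625 (half first cousins share one grandparent — one path of length 4: r = (1/2)^4 = 1/16).
r to a half-niece or half-nephew = 0.125 (half-aunt/uncle↔niece/nephew: one path of length 3: r = (1/2)^3 = 1/8).
Summing one r·B term per recipient: 4·0.125·0.179 + 2·0.0625·0.252 + 3·0.125·0.228 = 0.2065.

0.2065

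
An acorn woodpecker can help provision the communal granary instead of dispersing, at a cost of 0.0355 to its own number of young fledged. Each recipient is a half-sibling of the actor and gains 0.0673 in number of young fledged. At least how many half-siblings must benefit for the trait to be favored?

3

r to a half-sibling = 0.25 (half-sibs share one parent — one path of length 2: r = (1/2)^2 = 1/4).
Hamilton's rule: n·r·B > C  ⇒  n > C/(r·B) = 0.0355/(0.25·0.0673) = 2.11.
The smallest integer exceeding 2.11 is 3.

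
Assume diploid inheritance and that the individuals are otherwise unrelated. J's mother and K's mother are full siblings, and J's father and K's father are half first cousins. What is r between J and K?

With two independent routes of shared ancestry, r is the sum of the two contributions.
J and K are related in two ways: first cousins through their mothers (r = 1/8) and half second cousins through their fathers (r = 1/64).
r = 1/8 + 1/64 = 9/64 = 0.140625.

0.140625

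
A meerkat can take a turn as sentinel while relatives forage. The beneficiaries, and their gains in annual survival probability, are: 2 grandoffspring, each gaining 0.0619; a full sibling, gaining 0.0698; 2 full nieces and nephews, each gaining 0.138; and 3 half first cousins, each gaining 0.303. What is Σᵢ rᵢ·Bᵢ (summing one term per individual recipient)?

r to a grandoffspring = 1/4 (two parent–offspring links: r = (1/2)^2 = 1/4).
r to a full sibling = 1/2 (full sibs share both parents — two paths of length 2: r = 2·(1/2)^2 = 1/2).
r to a full niece or nephew = 1/4 (full aunt/uncle↔niece/nephew: two paths of length 3 through the shared grandparent pair: r = 2·(1/2)^3 = 1/4).
r to a half first cousin = 1/16 (half first cousins share one grandparent — one path of length 4: r = (1/2)^4 = 1/16).
Summing one r·B term per recipient: 2·0.25·0.0619 + 1·0.5·0.0698 + 2·0.25·0.138 + 3·0.0625·0.303 = 0.1916625.

0.1916625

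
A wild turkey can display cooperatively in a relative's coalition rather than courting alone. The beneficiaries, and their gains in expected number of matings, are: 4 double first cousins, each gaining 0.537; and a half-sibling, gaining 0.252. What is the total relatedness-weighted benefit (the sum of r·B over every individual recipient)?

r to a double first cousin = 1/4 (double first cousins share both grandparent pairs — four paths of length 4: r = 4·(1/2)^4 = 1/4).
r to a half-sibling = 1/4 (half-sibs share one parent — one path of length 2: r = (1/2)^2 = 1/4).
Summing one r·B term per recipient: 4·0.25·0.537 + 1·0.25·0.252 = 0.6.

0.6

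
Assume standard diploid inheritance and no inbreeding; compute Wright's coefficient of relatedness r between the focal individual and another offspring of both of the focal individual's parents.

Each parent–offspring link contributes a factor of 1/2, and independent paths through distinct common ancestors add.
Full sibs share both parents — two paths of length 2: r = 2·(1/2)^2 = 1/2.

0.5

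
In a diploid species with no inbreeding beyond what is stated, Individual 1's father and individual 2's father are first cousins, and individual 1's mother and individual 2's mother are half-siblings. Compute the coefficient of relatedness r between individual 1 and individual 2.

Wright's path rule: contributions from independent ancestry routes add.
Individual 1 and individual 2 are related in two ways: second cousins through their fathers (r = 1/32) and half first cousins through their mothers (r = 1/16).
r = 1/32 + 1/16 = 3/32 = 0.09375.

0.09375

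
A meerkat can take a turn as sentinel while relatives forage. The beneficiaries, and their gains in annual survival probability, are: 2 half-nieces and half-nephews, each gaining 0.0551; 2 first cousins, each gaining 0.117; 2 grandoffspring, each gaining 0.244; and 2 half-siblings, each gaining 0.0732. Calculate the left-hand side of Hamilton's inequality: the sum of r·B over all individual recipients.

r to a half-niece or half-nephew = 0.125 (half-aunt/uncle↔niece/nephew: one path of length 3: r = (1/2)^3 = 1/8).
r to a first cousin = 1/8 (first cousins share one grandparent pair — two paths of length 4: r = 2·(1/2)^4 = 1/8).
r to a grandoffspring = 0.25 (two parent–offspring links: r = (1/2)^2 = 1/4).
r to a half-sibling = 1/4 (half-sibs share one parent — one path of length 2: r = (1/2)^2 = 1/4).
Summing one r·B term per recipient: 2·0.125·0.0551 + 2·0.125·0.117 + 2·0.25·0.244 + 2·0.25·0.0732 = 0.201625.

0.201625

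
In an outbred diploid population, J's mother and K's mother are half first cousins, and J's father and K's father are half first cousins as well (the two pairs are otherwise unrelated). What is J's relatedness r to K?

0.03125

Relatedness sums over independent paths through distinct common ancestors.
J and K are related in two ways: half second cousins through their mothers (r = 1/64) and half second cousins through their fathers (r = 1/64).
r = 1/64 + 1/64 = 1/32 = 0.03125.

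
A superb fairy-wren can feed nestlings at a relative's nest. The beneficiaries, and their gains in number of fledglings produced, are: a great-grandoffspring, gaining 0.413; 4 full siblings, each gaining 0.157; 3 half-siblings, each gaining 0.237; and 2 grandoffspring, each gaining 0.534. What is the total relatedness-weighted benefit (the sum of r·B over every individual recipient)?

r to a great-grandoffspring = 0.125 (three parent–offspring links: r = (1/2)^3 = 1/8).
r to a full sibling = 0.5 (full sibs share both parents — two paths of length 2: r = 2·(1/2)^2 = 1/2).
r to a half-sibling = 0.25 (half-sibs share one parent — one path of length 2: r = (1/2)^2 = 1/4).
r to a grandoffspring = 0.25 (two parent–offspring links: r = (1/2)^2 = 1/4).
Summing one r·B term per recipient: 1·0.125·0.413 + 4·0.5·0.157 + 3·0.25·0.237 + 2·0.25·0.534 = 0.810375.

0.810375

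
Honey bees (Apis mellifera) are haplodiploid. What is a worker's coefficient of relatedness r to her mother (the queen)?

0.5

One meiotic link between diploid queen and diploid daughter: r = 1/2.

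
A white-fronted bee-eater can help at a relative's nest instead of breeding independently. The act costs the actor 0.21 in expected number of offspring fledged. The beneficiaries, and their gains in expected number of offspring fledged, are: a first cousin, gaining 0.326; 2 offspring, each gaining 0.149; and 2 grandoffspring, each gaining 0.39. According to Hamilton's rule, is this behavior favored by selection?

Hamilton's rule: the trait is favored when the sum of r·B over every recipient exceeds the actor's cost C.
r to a first cousin = 0.125 (first cousins share one grandparent pair — two paths of length 4: r = 2·(1/2)^4 = 1/8).
r to an offspring = 1/2 (one parent–offspring link: r = (1/2)^1 = 1/2).
r to a grandoffspring = 0.25 (two parent–offspring links: r = (1/2)^2 = 1/4).
Summing one r·B term per recipient: 1·0.125·0.326 + 2·0.5·0.149 + 2·0.25·0.39 = 0.38475.
0.38475 > 0.21: the indirect benefit exceeds the cost.

Yes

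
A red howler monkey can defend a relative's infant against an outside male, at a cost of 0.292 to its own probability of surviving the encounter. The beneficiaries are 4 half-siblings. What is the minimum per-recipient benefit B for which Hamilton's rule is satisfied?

r to a half-sibling = 1/4 (half-sibs share one parent — one path of length 2: r = (1/2)^2 = 1/4).
Hamilton's rule with n recipients of equal r: n·r·B > C, so B > C/(n·r) = 0.292/(4·0.25) = 0.292.

0.292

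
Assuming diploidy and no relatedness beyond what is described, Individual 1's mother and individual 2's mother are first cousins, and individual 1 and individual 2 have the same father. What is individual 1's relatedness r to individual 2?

0.28125

With two independent routes of shared ancestry, r is the sum of the two contributions.
Individual 1 and individual 2 are related in two ways: second cousins through their mothers (r = 1/32) and half-sibs through their shared father (r = 1/4).
r = 1/32 + 1/4 = 9/32 = 0.28125.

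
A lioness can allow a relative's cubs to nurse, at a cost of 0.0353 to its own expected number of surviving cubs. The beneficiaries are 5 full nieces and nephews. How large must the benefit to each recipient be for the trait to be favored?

0.0282

r to a full niece or nephew = 1/4 (full aunt/uncle↔niece/nephew: two paths of length 3 through the shared grandparent pair: r = 2·(1/2)^3 = 1/4).
Hamilton's rule with n recipients of equal r: n·r·B > C, so B > C/(n·r) = 0.0353/(5·0.25) = 0.0282.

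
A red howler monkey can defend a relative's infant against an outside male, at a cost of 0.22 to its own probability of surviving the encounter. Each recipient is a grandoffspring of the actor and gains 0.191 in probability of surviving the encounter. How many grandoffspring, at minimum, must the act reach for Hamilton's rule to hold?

5

r to a grandoffspring = 1/4 (two parent–offspring links: r = (1/2)^2 = 1/4).
Hamilton's rule: n·r·B > C  ⇒  n > C/(r·B) = 0.22/(0.25·0.191) = 4.607.
The smallest integer exceeding 4.607 is 5.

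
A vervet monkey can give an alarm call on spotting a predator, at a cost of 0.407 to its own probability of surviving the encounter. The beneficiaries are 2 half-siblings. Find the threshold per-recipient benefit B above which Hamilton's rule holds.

0.814

r to a half-sibling = 1/4 (half-sibs share one parent — one path of length 2: r = (1/2)^2 = 1/4).
Hamilton's rule with n recipients of equal r: n·r·B > C, so B > C/(n·r) = 0.407/(2·0.25) = 0.814.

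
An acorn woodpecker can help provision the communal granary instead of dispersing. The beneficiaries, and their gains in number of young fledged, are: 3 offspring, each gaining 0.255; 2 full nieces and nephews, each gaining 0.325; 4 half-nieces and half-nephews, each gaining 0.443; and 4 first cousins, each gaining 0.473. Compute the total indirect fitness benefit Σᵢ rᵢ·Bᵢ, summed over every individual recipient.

1.003

r to an offspring = 0.5 (one parent–offspring link: r = (1/2)^1 = 1/2).
r to a full niece or nephew = 0.25 (full aunt/uncle↔niece/nephew: two paths of length 3 through the shared grandparent pair: r = 2·(1/2)^3 = 1/4).
r to a half-niece or half-nephew = 0.125 (half-aunt/uncle↔niece/nephew: one path of length 3: r = (1/2)^3 = 1/8).
r to a first cousin = 0.125 (first cousins share one grandparent pair — two paths of length 4: r = 2·(1/2)^4 = 1/8).
Summing one r·B term per recipient: 3·0.5·0.255 + 2·0.25·0.325 + 4·0.125·0.443 + 4·0.125·0.473 = 1.003.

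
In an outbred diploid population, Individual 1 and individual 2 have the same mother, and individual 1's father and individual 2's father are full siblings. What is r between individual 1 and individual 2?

0.375

Relatedness sums over independent paths through distinct common ancestors.
Individual 1 and individual 2 are related in two ways: half-sibs through their shared mother (r = 1/4) and first cousins through their fathers (r = 1/8).
r = 1/4 + 1/8 = 0.375.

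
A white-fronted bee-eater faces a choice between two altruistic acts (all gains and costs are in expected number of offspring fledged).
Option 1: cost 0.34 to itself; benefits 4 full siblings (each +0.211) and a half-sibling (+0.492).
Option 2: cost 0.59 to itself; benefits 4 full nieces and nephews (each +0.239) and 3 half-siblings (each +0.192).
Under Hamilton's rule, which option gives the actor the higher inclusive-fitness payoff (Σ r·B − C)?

Option 1

Option 1: r to a full sibling = 0.5.
Option 1: r to a half-sibling = 0.25.
Option 1: Σ r·B − C = (4·0.5·0.211 + 1·0.25·0.492) − 0.34 = 0.205.
Option 2: r to a full niece or nephew = 0.25.
Option 2: r to a half-sibling = 0.25.
Option 2: Σ r·B − C = (4·0.25·0.239 + 3·0.25·0.192) − 0.59 = -0.207.
Option 1 has the higher net inclusive-fitness payoff.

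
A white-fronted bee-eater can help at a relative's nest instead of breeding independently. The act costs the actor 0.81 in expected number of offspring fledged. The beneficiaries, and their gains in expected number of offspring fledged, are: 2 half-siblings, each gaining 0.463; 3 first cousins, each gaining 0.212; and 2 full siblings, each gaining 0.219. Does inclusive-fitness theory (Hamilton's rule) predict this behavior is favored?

Hamilton's rule: the trait is favored when the sum of r·B over every recipient exceeds the actor's cost C.
r to a half-sibling = 1/4 (half-sibs share one parent — one path of length 2: r = (1/2)^2 = 1/4).
r to a first cousin = 0.125 (first cousins share one grandparent pair — two paths of length 4: r = 2·(1/2)^4 = 1/8).
r to a full sibling = 0.5 (full sibs share both parents — two paths of length 2: r = 2·(1/2)^2 = 1/2).
Summing one r·B term per recipient: 2·0.25·0.463 + 3·0.125·0.212 + 2·0.5·0.219 = 0.53.
0.53 < 0.81: the indirect benefit is less than the cost.

No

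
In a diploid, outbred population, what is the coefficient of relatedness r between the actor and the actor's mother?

0.5

Each parent–offspring link contributes a factor of 1/2, and independent paths through distinct common ancestors add.
One parent–offspring link: r = (1/2)^1 = 1/2.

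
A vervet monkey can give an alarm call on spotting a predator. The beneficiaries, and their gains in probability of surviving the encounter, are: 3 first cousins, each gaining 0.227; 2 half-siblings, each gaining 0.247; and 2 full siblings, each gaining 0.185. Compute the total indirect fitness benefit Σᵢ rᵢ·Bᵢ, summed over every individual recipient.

r to a first cousin = 0.125 (first cousins share one grandparent pair — two paths of length 4: r = 2·(1/2)^4 = 1/8).
r to a half-sibling = 0.25 (half-sibs share one parent — one path of length 2: r = (1/2)^2 = 1/4).
r to a full sibling = 1/2 (full sibs share both parents — two paths of length 2: r = 2·(1/2)^2 = 1/2).
Summing one r·B term per recipient: 3·0.125·0.227 + 2·0.25·0.247 + 2·0.5·0.185 = 0.393625.

0.393625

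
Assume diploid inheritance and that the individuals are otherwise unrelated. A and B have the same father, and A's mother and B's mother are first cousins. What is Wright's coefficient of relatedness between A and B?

Relatedness sums over independent paths through distinct common ancestors.
A and B are related in two ways: half-sibs through their shared father (r = 1/4) and second cousins through their mothers (r = 1/32).
r = 1/4 + 1/32 = 9/32 = 0.28125.

0.28125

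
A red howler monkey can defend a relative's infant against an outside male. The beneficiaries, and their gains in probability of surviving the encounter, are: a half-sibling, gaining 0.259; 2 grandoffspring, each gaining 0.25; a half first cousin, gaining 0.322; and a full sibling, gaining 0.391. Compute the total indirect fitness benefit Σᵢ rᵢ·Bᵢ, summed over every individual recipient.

0.405375

r to a half-sibling = 0.25 (half-sibs share one parent — one path of length 2: r = (1/2)^2 = 1/4).
r to a grandoffspring = 1/4 (two parent–offspring links: r = (1/2)^2 = 1/4).
r to a half first cousin = 0.0625 (half first cousins share one grandparent — one path of length 4: r = (1/2)^4 = 1/16).
r to a full sibling = 0.5 (full sibs share both parents — two paths of length 2: r = 2·(1/2)^2 = 1/2).
Summing one r·B term per recipient: 1·0.25·0.259 + 2·0.25·0.25 + 1·0.0625·0.322 + 1·0.5·0.391 = 0.405375.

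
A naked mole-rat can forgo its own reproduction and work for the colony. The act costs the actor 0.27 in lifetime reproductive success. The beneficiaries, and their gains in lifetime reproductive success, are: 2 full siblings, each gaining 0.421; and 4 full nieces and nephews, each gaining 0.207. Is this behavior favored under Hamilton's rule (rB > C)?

Yes

Hamilton's rule: the trait is favored when the sum of r·B over every recipient exceeds the actor's cost C.
r to a full sibling = 0.5 (full sibs share both parents — two paths of length 2: r = 2·(1/2)^2 = 1/2).
r to a full niece or nephew = 0.25 (full aunt/uncle↔niece/nephew: two paths of length 3 through the shared grandparent pair: r = 2·(1/2)^3 = 1/4).
Summing one r·B term per recipient: 2·0.5·0.421 + 4·0.25·0.207 = 0.628.
0.628 > 0.27: the indirect benefit exceeds the cost.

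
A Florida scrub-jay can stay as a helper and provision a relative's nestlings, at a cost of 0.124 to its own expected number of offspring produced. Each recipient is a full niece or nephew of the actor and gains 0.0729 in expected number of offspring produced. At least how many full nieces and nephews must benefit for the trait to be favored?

7

r to a full niece or nephew = 0.25 (full aunt/uncle↔niece/nephew: two paths of length 3 through the shared grandparent pair: r = 2·(1/2)^3 = 1/4).
Hamilton's rule: n·r·B > C  ⇒  n > C/(r·B) = 0.124/(0.25·0.0729) = 6.804.
The smallest integer exceeding 6.804 is 7.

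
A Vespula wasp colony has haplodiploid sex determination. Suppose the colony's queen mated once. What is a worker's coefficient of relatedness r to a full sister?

Haplodiploid full sisters inherit their father's entire haploid genome identically (contributing 1/2) and on average half of their mother's contribution (1/2 · 1/2 = 1/4); r = 1/2 + 1/4 = 3/4.

0.75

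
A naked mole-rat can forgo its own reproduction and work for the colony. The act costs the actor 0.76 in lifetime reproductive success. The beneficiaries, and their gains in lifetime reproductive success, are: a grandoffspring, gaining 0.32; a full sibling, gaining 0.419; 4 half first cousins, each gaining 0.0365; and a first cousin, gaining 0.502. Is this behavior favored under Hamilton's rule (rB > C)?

No

Hamilton's rule: the trait is favored when the sum of r·B over every recipient exceeds the actor's cost C.
r to a grandoffspring = 1/4 (two parent–offspring links: r = (1/2)^2 = 1/4).
r to a full sibling = 1/2 (full sibs share both parents — two paths of length 2: r = 2·(1/2)^2 = 1/2).
r to a half first cousin = 0.0625 (half first cousins share one grandparent — one path of length 4: r = (1/2)^4 = 1/16).
r to a first cousin = 0.125 (first cousins share one grandparent pair — two paths of length 4: r = 2·(1/2)^4 = 1/8).
Summing one r·B term per recipient: 1·0.25·0.32 + 1·0.5·0.419 + 4·0.0625·0.0365 + 1·0.125·0.502 = 0.361375.
0.361375 < 0.76: the indirect benefit is less than the cost.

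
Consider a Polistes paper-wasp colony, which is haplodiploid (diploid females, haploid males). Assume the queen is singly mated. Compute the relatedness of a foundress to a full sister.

Haplodiploid full sisters inherit their father's entire haploid genome identically (contributing 1/2) and on average half of their mother's contribution (1/2 · 1/2 = 1/4); r = 1/2 + 1/4 = 3/4.

0.75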